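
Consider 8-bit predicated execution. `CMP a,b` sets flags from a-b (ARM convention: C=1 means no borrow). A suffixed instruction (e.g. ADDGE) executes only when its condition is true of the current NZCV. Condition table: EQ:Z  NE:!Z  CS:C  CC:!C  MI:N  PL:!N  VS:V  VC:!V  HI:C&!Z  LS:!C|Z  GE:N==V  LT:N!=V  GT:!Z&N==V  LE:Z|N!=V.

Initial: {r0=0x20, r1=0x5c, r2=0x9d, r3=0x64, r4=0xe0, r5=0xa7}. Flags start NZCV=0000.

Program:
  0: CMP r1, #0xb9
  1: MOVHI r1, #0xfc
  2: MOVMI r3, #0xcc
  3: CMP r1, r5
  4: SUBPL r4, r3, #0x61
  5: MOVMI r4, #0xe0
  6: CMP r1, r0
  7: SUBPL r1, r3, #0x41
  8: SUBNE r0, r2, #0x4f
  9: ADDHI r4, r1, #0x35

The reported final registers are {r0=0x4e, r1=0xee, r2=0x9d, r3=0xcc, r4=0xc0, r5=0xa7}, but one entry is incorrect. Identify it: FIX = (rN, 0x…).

FIX = (r1, 0x8b)

[0] flags=1001 → (cmp)
[1] flags=1001 HI?F → skip
[2] flags=1001 MI?T → r3=0xcc
[3] flags=1001 → (cmp)
[4] flags=1001 PL?F → skip
[5] flags=1001 MI?T → r4=0xe0
[6] flags=0010 → (cmp)
[7] flags=0010 PL?T → r1=0x8b
[8] flags=0010 NE?T → r0=0x4e
[9] flags=0010 HI?T → r4=0xc0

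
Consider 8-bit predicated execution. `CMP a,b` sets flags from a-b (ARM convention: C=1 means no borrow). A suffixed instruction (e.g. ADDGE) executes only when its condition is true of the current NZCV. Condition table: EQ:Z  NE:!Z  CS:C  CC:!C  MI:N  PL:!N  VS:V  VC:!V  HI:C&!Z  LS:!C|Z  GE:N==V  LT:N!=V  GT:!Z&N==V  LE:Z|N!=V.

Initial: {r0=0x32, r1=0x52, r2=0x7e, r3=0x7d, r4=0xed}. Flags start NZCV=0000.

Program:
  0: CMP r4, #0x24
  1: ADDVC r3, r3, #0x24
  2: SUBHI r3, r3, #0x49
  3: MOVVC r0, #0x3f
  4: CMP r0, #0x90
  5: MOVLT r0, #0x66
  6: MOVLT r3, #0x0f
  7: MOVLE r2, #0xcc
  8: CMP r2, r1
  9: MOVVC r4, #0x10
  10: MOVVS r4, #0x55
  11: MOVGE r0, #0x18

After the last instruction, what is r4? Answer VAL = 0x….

VAL = 0x10

0: ✓ CMP  NZCV=1010
1: ✓ ADDVC  r3←0xa1
2: ✓ SUBHI  r3←0x58
3: ✓ MOVVC  r0←0x3f
4: ✓ CMP  NZCV=1001
5: · MOVLT
6: · MOVLT
7: · MOVLE
8: ✓ CMP  NZCV=0010
9: ✓ MOVVC  r4←0x10
10: · MOVVS
11: ✓ MOVGE  r0←0x18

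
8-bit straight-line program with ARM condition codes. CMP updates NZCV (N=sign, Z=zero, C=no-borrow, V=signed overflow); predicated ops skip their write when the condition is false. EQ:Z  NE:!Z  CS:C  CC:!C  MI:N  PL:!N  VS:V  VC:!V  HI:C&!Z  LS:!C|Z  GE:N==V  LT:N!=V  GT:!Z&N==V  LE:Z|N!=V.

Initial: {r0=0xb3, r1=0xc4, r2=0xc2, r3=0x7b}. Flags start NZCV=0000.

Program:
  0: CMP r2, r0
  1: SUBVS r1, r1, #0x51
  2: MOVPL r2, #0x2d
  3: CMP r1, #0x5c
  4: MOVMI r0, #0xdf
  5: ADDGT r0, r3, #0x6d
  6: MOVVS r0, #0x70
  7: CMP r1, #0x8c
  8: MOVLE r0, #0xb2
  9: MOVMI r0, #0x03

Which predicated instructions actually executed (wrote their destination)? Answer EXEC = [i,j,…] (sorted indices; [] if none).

0: ✓ CMP  NZCV=0010
1: · SUBVS
2: ✓ MOVPL  r2←0x2d
3: ✓ CMP  NZCV=0011
4: · MOVMI
5: · ADDGT
6: ✓ MOVVS  r0←0x70
7: ✓ CMP  NZCV=0010
8: · MOVLE
9: · MOVMI

EXEC = [2,6]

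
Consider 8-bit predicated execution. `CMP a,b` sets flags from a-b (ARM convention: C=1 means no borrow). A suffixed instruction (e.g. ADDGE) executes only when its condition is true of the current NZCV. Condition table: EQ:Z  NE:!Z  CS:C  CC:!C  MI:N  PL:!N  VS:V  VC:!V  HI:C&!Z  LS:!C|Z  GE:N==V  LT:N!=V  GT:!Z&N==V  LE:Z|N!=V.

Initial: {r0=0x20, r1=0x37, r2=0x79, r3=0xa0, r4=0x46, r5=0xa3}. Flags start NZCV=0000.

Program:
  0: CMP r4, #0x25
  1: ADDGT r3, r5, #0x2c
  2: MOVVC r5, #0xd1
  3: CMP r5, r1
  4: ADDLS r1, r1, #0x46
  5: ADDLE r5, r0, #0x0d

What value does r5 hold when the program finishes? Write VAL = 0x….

VAL = 0x2d

[0] flags=0010 → (cmp)
[1] flags=0010 GT?T → r3=0xcf
[2] flags=0010 VC?T → r5=0xd1
[3] flags=1010 → (cmp)
[4] flags=1010 LS?F → skip
[5] flags=1010 LE?T → r5=0x2d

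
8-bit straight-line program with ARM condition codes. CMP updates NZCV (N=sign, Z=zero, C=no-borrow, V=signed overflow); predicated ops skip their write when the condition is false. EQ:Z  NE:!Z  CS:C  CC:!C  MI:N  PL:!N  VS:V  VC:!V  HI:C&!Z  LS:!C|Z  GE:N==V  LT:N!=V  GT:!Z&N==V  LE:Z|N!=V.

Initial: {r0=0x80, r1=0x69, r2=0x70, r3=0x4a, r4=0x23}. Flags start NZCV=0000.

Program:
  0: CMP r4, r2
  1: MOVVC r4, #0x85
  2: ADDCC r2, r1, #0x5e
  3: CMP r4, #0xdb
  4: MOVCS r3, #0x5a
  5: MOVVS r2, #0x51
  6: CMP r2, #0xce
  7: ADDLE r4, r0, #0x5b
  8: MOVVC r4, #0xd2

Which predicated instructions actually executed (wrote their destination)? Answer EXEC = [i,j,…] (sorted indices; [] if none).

EXEC = [1,2,7,8]

0: ✓ CMP  NZCV=1000
1: ✓ MOVVC  r4←0x85
2: ✓ ADDCC  r2←0xc7
3: ✓ CMP  NZCV=1000
4: · MOVCS
5: · MOVVS
6: ✓ CMP  NZCV=1000
7: ✓ ADDLE  r4←0xdb
8: ✓ MOVVC  r4←0xd2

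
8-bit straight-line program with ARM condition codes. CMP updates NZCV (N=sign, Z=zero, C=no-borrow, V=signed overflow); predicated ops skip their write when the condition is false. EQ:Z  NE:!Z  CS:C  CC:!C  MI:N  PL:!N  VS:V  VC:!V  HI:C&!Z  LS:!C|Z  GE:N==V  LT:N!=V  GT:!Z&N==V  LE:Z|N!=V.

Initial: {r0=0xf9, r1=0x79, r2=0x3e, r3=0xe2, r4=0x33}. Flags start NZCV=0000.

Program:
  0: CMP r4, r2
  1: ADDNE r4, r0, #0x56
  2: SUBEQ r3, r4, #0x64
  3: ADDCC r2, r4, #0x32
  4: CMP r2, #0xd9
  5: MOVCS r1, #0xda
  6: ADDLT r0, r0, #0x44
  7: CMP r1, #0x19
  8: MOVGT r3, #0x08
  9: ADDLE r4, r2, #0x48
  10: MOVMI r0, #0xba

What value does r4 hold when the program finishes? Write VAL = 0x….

VAL = 0x4f

0: ✓ CMP  NZCV=1000
1: ✓ ADDNE  r4←0x4f
2: · SUBEQ
3: ✓ ADDCC  r2←0x81
4: ✓ CMP  NZCV=1000
5: · MOVCS
6: ✓ ADDLT  r0←0x3d
7: ✓ CMP  NZCV=0010
8: ✓ MOVGT  r3←0x08
9: · ADDLE
10: · MOVMI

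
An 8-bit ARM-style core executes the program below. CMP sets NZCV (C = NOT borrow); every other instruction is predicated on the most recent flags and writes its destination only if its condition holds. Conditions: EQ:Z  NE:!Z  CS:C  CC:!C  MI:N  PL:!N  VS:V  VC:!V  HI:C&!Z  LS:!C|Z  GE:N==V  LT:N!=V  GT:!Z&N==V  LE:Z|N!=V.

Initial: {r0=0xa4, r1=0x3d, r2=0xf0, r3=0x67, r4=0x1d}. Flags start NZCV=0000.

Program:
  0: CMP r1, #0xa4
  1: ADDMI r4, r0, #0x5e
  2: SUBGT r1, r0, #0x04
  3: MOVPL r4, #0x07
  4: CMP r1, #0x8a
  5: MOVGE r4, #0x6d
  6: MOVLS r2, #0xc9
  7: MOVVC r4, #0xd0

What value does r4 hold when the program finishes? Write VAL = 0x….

VAL = 0xd0

[0] flags=1001 → (cmp)
[1] flags=1001 MI?T → r4=0x02
[2] flags=1001 GT?T → r1=0xa0
[3] flags=1001 PL?F → skip
[4] flags=0010 → (cmp)
[5] flags=0010 GE?T → r4=0x6d
[6] flags=0010 LS?F → skip
[7] flags=0010 VC?T → r4=0xd0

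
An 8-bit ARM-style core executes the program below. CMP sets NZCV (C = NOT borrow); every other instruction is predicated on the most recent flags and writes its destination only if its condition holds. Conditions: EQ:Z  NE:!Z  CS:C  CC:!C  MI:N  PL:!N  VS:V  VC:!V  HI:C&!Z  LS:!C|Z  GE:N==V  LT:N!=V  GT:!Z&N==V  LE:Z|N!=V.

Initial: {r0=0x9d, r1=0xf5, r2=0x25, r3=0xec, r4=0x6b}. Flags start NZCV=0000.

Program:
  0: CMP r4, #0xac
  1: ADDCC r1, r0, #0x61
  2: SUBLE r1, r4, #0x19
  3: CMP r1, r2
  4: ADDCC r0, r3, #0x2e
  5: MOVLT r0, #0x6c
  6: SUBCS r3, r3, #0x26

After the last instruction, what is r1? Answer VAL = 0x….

VAL = 0xfe

[0] flags=1001 → (cmp)
[1] flags=1001 CC?T → r1=0xfe
[2] flags=1001 LE?F → skip
[3] flags=1010 → (cmp)
[4] flags=1010 CC?F → skip
[5] flags=1010 LT?T → r0=0x6c
[6] flags=1010 CS?T → r3=0xc6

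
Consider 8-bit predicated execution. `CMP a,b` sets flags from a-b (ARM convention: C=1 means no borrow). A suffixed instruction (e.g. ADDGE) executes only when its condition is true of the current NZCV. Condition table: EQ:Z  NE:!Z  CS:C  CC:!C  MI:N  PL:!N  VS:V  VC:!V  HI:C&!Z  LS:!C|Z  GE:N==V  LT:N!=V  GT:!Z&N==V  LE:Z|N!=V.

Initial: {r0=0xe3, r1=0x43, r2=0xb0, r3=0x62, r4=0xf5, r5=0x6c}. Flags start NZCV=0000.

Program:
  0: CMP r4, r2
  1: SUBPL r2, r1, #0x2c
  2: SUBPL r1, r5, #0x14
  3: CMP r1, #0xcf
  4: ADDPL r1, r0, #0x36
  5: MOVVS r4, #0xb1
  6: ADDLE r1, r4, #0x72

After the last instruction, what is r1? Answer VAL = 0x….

[0] flags=0010 → (cmp)
[1] flags=0010 PL?T → r2=0x17
[2] flags=0010 PL?T → r1=0x58
[3] flags=1001 → (cmp)
[4] flags=1001 PL?F → skip
[5] flags=1001 VS?T → r4=0xb1
[6] flags=1001 LE?F → skip

VAL = 0x58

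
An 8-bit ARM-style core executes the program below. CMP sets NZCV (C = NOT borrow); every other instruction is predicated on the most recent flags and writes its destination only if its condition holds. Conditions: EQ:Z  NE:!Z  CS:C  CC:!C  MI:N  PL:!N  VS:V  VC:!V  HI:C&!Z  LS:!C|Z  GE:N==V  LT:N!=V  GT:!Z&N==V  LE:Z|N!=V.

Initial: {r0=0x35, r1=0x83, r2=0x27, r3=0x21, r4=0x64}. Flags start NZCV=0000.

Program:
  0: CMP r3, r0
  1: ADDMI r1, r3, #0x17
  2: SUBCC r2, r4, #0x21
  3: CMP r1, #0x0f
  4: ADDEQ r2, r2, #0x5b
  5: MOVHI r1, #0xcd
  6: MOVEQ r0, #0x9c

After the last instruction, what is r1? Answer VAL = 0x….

[0] flags=1000 → (cmp)
[1] flags=1000 MI?T → r1=0x38
[2] flags=1000 CC?T → r2=0x43
[3] flags=0010 → (cmp)
[4] flags=0010 EQ?F → skip
[5] flags=0010 HI?T → r1=0xcd
[6] flags=0010 EQ?F → skip

VAL = 0xcd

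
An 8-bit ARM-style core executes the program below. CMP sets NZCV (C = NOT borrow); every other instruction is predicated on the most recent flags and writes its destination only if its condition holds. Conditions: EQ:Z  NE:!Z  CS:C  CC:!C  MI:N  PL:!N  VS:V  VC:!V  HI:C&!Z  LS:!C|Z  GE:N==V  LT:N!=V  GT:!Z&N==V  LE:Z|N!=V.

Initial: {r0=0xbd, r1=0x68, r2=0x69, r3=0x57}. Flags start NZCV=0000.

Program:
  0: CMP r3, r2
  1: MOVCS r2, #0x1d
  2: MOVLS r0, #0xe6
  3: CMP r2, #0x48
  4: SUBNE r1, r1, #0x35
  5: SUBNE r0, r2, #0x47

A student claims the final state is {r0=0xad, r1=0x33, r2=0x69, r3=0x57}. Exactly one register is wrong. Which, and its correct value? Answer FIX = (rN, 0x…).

FIX = (r0, 0x22)

0: ✓ CMP  NZCV=1000
1: · MOVCS
2: ✓ MOVLS  r0←0xe6
3: ✓ CMP  NZCV=0010
4: ✓ SUBNE  r1←0x33
5: ✓ SUBNE  r0←0x22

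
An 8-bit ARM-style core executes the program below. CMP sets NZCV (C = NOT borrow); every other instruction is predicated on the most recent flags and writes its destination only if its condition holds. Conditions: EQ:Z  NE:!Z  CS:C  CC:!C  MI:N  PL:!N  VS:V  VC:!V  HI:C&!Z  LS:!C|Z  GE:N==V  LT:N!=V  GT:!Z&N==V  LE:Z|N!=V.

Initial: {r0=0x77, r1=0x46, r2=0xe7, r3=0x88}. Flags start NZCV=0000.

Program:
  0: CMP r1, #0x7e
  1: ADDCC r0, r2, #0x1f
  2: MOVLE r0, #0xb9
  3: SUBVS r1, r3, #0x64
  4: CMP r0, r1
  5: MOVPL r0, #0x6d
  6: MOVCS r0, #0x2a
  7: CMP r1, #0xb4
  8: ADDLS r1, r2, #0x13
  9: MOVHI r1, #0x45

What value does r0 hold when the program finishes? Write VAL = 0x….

VAL = 0x2a

[0] flags=1000 → (cmp)
[1] flags=1000 CC?T → r0=0x06
[2] flags=1000 LE?T → r0=0xb9
[3] flags=1000 VS?F → skip
[4] flags=0011 → (cmp)
[5] flags=0011 PL?T → r0=0x6d
[6] flags=0011 CS?T → r0=0x2a
[7] flags=1001 → (cmp)
[8] flags=1001 LS?T → r1=0xfa
[9] flags=1001 HI?F → skip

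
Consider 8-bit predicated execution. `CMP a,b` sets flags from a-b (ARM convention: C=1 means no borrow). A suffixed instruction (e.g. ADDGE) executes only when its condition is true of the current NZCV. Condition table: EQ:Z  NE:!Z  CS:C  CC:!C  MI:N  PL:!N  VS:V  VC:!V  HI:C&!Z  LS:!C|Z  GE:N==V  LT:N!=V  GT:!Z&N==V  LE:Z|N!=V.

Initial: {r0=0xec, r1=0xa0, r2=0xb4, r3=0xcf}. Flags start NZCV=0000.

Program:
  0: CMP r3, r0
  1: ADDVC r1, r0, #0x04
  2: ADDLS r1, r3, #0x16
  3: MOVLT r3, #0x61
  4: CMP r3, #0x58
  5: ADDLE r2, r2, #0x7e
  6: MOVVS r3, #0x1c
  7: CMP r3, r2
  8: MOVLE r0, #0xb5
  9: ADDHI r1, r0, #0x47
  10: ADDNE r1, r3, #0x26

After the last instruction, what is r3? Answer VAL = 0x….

VAL = 0x61

0: ✓ CMP  NZCV=1000
1: ✓ ADDVC  r1←0xf0
2: ✓ ADDLS  r1←0xe5
3: ✓ MOVLT  r3←0x61
4: ✓ CMP  NZCV=0010
5: · ADDLE
6: · MOVVS
7: ✓ CMP  NZCV=1001
8: · MOVLE
9: · ADDHI
10: ✓ ADDNE  r1←0x87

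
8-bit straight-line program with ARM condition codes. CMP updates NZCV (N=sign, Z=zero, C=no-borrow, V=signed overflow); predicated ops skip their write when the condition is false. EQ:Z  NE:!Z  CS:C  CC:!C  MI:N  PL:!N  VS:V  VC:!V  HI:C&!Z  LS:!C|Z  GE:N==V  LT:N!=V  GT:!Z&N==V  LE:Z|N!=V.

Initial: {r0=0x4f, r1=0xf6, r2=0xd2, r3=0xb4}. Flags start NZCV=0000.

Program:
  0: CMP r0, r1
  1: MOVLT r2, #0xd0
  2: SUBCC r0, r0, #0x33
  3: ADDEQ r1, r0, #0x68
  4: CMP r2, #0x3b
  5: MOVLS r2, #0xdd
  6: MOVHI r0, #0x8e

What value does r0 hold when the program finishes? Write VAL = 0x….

VAL = 0x8e

[0] flags=0000 → (cmp)
[1] flags=0000 LT?F → skip
[2] flags=0000 CC?T → r0=0x1c
[3] flags=0000 EQ?F → skip
[4] flags=1010 → (cmp)
[5] flags=1010 LS?F → skip
[6] flags=1010 HI?T → r0=0x8e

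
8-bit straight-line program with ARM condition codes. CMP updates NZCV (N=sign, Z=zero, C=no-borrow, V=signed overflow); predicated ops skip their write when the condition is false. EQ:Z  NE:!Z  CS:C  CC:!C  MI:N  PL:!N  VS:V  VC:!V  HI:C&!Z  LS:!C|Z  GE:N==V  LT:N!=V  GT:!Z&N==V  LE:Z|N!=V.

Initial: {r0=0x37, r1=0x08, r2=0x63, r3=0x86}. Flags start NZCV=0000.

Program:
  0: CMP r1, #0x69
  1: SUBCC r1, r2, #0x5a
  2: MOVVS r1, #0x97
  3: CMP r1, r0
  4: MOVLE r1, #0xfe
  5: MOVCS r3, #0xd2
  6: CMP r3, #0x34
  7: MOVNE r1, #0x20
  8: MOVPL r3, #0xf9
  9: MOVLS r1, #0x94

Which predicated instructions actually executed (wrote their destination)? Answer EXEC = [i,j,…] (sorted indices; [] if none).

[0] flags=1000 → (cmp)
[1] flags=1000 CC?T → r1=0x09
[2] flags=1000 VS?F → skip
[3] flags=1000 → (cmp)
[4] flags=1000 LE?T → r1=0xfe
[5] flags=1000 CS?F → skip
[6] flags=0011 → (cmp)
[7] flags=0011 NE?T → r1=0x20
[8] flags=0011 PL?T → r3=0xf9
[9] flags=0011 LS?F → skip

EXEC = [1,4,7,8]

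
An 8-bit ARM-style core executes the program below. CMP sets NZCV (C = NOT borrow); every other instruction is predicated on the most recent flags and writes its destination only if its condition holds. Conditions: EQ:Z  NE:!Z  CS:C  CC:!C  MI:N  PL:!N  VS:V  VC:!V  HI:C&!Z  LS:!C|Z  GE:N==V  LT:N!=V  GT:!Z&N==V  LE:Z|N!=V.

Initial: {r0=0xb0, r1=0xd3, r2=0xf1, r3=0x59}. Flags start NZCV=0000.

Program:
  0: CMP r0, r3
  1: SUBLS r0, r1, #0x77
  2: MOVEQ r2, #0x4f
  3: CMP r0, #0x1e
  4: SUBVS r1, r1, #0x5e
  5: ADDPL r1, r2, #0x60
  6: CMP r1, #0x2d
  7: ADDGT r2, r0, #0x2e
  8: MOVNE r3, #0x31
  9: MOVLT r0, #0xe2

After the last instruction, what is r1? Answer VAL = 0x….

VAL = 0xd3

[0] flags=0011 → (cmp)
[1] flags=0011 LS?F → skip
[2] flags=0011 EQ?F → skip
[3] flags=1010 → (cmp)
[4] flags=1010 VS?F → skip
[5] flags=1010 PL?F → skip
[6] flags=1010 → (cmp)
[7] flags=1010 GT?F → skip
[8] flags=1010 NE?T → r3=0x31
[9] flags=1010 LT?T → r0=0xe2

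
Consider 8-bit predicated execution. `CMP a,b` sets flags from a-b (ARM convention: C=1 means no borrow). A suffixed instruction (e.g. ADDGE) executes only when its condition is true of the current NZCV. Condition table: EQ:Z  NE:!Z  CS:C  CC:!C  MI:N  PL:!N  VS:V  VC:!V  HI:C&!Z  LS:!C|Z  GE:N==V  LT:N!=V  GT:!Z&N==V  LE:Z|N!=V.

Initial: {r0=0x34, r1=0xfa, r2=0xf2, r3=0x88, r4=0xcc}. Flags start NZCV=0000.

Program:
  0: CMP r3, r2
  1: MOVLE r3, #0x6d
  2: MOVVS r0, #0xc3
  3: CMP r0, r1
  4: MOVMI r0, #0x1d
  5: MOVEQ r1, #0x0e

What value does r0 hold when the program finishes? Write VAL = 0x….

VAL = 0x34

0: ✓ CMP  NZCV=1000
1: ✓ MOVLE  r3←0x6d
2: · MOVVS
3: ✓ CMP  NZCV=0000
4: · MOVMI
5: · MOVEQ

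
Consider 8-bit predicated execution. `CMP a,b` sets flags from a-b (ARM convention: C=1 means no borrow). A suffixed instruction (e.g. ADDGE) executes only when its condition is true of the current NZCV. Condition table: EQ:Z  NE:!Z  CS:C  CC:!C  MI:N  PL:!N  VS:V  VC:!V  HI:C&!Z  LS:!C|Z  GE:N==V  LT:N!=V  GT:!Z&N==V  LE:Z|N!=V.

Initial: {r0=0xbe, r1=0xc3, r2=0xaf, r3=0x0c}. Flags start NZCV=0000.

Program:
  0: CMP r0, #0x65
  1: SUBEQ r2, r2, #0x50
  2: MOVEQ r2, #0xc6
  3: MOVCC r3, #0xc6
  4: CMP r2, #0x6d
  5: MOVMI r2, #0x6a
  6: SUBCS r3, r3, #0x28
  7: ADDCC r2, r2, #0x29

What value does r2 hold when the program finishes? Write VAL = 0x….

VAL = 0xaf

0: ✓ CMP  NZCV=0011
1: · SUBEQ
2: · MOVEQ
3: · MOVCC
4: ✓ CMP  NZCV=0011
5: · MOVMI
6: ✓ SUBCS  r3←0xe4
7: · ADDCC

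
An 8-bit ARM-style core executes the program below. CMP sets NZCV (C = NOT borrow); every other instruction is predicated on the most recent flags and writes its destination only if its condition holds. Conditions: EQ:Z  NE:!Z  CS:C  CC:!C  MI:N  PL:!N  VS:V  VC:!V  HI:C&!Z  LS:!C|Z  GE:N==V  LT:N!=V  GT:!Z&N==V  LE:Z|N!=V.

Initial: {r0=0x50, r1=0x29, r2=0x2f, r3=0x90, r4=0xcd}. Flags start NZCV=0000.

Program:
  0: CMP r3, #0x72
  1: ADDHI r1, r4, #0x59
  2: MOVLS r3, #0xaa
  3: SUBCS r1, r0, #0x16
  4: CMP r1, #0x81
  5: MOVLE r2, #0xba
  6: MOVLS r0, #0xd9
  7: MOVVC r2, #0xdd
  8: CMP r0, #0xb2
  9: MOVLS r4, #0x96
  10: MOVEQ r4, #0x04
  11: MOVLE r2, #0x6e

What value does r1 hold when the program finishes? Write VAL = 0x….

VAL = 0x3a

[0] flags=0011 → (cmp)
[1] flags=0011 HI?T → r1=0x26
[2] flags=0011 LS?F → skip
[3] flags=0011 CS?T → r1=0x3a
[4] flags=1001 → (cmp)
[5] flags=1001 LE?F → skip
[6] flags=1001 LS?T → r0=0xd9
[7] flags=1001 VC?F → skip
[8] flags=0010 → (cmp)
[9] flags=0010 LS?F → skip
[10] flags=0010 EQ?F → skip
[11] flags=0010 LE?F → skip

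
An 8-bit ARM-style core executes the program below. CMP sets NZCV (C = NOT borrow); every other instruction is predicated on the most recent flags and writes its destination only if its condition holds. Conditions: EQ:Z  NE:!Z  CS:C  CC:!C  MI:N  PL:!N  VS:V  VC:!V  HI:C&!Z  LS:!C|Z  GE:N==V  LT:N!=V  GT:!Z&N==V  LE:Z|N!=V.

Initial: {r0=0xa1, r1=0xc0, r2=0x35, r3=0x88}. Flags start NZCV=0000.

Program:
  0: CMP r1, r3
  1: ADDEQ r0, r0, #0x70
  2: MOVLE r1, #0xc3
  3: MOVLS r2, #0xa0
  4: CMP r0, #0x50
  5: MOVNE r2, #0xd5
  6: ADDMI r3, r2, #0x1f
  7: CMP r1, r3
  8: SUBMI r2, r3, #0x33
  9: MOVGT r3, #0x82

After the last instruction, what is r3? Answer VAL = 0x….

[0] flags=0010 → (cmp)
[1] flags=0010 EQ?F → skip
[2] flags=0010 LE?F → skip
[3] flags=0010 LS?F → skip
[4] flags=0011 → (cmp)
[5] flags=0011 NE?T → r2=0xd5
[6] flags=0011 MI?F → skip
[7] flags=0010 → (cmp)
[8] flags=0010 MI?F → skip
[9] flags=0010 GT?T → r3=0x82

VAL = 0x82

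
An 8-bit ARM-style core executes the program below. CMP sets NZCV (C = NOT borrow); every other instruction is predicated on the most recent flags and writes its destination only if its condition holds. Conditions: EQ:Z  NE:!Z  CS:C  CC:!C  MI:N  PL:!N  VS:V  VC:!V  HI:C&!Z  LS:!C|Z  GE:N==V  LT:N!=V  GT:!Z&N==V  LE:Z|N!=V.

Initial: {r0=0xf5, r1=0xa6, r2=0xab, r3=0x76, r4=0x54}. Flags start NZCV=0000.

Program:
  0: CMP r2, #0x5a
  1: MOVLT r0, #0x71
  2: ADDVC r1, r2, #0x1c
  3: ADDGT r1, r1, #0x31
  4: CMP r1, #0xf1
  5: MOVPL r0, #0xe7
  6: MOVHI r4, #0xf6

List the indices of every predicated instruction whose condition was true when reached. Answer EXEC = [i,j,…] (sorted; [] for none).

EXEC = [1]

0: ✓ CMP  NZCV=0011
1: ✓ MOVLT  r0←0x71
2: · ADDVC
3: · ADDGT
4: ✓ CMP  NZCV=1000
5: · MOVPL
6: · MOVHI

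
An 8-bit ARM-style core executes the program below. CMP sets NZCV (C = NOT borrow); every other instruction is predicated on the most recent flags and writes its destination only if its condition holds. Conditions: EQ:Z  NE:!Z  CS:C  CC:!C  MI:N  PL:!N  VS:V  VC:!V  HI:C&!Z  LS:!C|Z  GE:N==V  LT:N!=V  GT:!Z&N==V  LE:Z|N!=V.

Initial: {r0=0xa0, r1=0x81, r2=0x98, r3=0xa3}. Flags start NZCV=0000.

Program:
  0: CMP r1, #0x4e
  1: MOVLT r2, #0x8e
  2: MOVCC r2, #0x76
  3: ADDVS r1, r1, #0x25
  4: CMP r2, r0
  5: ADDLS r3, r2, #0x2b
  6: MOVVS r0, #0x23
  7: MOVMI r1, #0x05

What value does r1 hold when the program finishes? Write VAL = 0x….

[0] flags=0011 → (cmp)
[1] flags=0011 LT?T → r2=0x8e
[2] flags=0011 CC?F → skip
[3] flags=0011 VS?T → r1=0xa6
[4] flags=1000 → (cmp)
[5] flags=1000 LS?T → r3=0xb9
[6] flags=1000 VS?F → skip
[7] flags=1000 MI?T → r1=0x05

VAL = 0x05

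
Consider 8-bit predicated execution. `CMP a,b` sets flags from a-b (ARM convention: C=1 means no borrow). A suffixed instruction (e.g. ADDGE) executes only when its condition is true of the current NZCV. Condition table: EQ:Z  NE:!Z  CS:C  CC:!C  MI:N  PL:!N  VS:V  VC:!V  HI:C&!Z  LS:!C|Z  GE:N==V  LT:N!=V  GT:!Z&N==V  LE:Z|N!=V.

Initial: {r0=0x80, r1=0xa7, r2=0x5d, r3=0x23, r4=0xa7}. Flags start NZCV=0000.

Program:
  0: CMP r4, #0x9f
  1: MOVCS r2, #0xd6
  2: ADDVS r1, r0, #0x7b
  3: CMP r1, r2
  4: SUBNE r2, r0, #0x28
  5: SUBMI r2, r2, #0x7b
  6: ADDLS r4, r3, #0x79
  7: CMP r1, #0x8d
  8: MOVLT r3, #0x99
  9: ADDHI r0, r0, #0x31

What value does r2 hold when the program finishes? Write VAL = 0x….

[0] flags=0010 → (cmp)
[1] flags=0010 CS?T → r2=0xd6
[2] flags=0010 VS?F → skip
[3] flags=1000 → (cmp)
[4] flags=1000 NE?T → r2=0x58
[5] flags=1000 MI?T → r2=0xdd
[6] flags=1000 LS?T → r4=0x9c
[7] flags=0010 → (cmp)
[8] flags=0010 LT?F → skip
[9] flags=0010 HI?T → r0=0xb1

VAL = 0xdd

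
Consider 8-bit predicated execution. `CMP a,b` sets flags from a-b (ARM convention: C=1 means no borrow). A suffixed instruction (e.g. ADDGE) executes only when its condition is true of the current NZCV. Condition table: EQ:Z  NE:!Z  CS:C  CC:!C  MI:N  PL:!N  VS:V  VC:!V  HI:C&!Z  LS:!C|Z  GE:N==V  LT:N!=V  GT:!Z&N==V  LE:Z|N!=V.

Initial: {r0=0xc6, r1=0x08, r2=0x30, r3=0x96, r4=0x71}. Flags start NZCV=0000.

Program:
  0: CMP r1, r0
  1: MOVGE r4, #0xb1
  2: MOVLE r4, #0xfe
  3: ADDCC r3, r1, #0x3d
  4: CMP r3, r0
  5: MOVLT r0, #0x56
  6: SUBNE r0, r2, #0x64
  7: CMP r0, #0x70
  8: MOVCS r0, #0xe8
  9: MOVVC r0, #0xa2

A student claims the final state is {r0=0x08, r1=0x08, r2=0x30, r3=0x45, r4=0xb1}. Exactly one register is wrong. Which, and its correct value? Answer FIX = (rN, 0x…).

FIX = (r0, 0xe8)

[0] flags=0000 → (cmp)
[1] flags=0000 GE?T → r4=0xb1
[2] flags=0000 LE?F → skip
[3] flags=0000 CC?T → r3=0x45
[4] flags=0000 → (cmp)
[5] flags=0000 LT?F → skip
[6] flags=0000 NE?T → r0=0xcc
[7] flags=0011 → (cmp)
[8] flags=0011 CS?T → r0=0xe8
[9] flags=0011 VC?F → skip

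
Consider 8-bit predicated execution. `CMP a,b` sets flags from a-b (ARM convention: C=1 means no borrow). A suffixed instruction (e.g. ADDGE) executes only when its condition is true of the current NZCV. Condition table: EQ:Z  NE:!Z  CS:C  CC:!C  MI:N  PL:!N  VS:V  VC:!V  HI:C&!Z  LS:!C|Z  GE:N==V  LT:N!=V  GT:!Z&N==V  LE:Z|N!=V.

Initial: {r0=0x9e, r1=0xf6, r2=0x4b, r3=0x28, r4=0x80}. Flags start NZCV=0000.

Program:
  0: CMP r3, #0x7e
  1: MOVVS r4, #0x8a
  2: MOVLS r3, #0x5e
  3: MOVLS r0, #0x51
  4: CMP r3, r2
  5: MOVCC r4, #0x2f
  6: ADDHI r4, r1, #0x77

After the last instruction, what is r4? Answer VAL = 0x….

[0] flags=1000 → (cmp)
[1] flags=1000 VS?F → skip
[2] flags=1000 LS?T → r3=0x5e
[3] flags=1000 LS?T → r0=0x51
[4] flags=0010 → (cmp)
[5] flags=0010 CC?F → skip
[6] flags=0010 HI?T → r4=0x6d

VAL = 0x6d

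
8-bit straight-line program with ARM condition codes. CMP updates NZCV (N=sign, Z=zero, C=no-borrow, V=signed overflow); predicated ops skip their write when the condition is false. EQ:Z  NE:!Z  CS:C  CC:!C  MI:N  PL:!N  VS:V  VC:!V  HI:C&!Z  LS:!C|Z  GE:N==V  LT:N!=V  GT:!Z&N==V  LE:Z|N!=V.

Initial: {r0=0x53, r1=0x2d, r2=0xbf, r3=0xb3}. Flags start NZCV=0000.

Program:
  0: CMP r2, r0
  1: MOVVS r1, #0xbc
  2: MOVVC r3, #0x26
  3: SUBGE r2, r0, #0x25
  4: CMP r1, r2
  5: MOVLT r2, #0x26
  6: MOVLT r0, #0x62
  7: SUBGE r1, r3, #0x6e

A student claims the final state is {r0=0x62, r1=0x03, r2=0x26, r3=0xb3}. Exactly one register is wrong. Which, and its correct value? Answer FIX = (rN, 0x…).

FIX = (r1, 0xbc)

0: ✓ CMP  NZCV=0011
1: ✓ MOVVS  r1←0xbc
2: · MOVVC
3: · SUBGE
4: ✓ CMP  NZCV=1000
5: ✓ MOVLT  r2←0x26
6: ✓ MOVLT  r0←0x62
7: · SUBGE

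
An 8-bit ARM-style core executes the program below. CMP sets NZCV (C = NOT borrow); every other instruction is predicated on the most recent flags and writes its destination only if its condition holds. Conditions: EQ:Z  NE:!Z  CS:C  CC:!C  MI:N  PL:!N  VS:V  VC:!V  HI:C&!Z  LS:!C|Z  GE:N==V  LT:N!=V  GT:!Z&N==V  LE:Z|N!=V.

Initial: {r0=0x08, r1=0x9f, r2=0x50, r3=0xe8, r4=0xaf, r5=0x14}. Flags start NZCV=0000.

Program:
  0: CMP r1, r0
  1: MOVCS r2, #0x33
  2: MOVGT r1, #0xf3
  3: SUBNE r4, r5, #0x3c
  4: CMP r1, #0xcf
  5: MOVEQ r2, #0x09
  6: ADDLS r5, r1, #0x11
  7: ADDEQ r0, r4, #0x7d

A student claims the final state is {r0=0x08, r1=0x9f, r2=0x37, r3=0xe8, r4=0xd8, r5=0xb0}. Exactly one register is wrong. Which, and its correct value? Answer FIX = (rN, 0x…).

FIX = (r2, 0x33)

[0] flags=1010 → (cmp)
[1] flags=1010 CS?T → r2=0x33
[2] flags=1010 GT?F → skip
[3] flags=1010 NE?T → r4=0xd8
[4] flags=1000 → (cmp)
[5] flags=1000 EQ?F → skip
[6] flags=1000 LS?T → r5=0xb0
[7] flags=1000 EQ?F → skip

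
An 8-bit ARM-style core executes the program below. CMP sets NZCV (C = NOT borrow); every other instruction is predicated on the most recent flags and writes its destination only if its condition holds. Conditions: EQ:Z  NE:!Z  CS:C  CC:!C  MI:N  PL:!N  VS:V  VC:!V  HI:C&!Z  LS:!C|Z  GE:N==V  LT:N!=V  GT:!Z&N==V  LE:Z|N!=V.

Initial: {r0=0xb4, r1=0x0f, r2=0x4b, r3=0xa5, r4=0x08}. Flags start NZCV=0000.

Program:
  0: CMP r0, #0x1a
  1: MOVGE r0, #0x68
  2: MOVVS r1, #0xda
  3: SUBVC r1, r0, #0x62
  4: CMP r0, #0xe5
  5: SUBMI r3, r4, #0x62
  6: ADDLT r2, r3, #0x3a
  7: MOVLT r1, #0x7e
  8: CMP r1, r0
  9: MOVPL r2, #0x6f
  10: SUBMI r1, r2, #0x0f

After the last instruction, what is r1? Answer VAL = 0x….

VAL = 0xd1

0: ✓ CMP  NZCV=1010
1: · MOVGE
2: · MOVVS
3: ✓ SUBVC  r1←0x52
4: ✓ CMP  NZCV=1000
5: ✓ SUBMI  r3←0xa6
6: ✓ ADDLT  r2←0xe0
7: ✓ MOVLT  r1←0x7e
8: ✓ CMP  NZCV=1001
9: · MOVPL
10: ✓ SUBMI  r1←0xd1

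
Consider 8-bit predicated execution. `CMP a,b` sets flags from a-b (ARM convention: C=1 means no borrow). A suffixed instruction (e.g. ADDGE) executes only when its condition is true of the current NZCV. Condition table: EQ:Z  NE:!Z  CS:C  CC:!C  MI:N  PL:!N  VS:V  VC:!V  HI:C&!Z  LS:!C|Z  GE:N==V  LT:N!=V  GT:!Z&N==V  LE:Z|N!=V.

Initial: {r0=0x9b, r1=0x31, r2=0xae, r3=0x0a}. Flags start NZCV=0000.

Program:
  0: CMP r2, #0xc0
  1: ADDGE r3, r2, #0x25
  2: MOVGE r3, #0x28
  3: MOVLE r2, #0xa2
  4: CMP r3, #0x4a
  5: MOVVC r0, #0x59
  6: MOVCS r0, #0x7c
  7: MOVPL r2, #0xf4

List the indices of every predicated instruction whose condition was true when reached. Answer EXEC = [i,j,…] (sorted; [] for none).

EXEC = [3,5]

0: ✓ CMP  NZCV=1000
1: · ADDGE
2: · MOVGE
3: ✓ MOVLE  r2←0xa2
4: ✓ CMP  NZCV=1000
5: ✓ MOVVC  r0←0x59
6: · MOVCS
7: · MOVPL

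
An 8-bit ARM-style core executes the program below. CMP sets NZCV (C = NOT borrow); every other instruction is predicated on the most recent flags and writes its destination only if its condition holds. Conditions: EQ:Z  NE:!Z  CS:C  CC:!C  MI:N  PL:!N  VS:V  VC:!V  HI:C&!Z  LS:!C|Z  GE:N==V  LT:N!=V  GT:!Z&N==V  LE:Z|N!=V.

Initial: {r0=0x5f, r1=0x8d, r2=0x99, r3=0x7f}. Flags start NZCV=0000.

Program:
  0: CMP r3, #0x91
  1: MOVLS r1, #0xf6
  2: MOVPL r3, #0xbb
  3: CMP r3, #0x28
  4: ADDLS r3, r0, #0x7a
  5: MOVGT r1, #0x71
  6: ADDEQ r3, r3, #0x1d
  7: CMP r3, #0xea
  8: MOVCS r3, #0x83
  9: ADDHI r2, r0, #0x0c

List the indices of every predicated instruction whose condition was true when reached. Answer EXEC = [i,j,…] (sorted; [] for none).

EXEC = [1,5]

[0] flags=1001 → (cmp)
[1] flags=1001 LS?T → r1=0xf6
[2] flags=1001 PL?F → skip
[3] flags=0010 → (cmp)
[4] flags=0010 LS?F → skip
[5] flags=0010 GT?T → r1=0x71
[6] flags=0010 EQ?F → skip
[7] flags=1001 → (cmp)
[8] flags=1001 CS?F → skip
[9] flags=1001 HI?F → skip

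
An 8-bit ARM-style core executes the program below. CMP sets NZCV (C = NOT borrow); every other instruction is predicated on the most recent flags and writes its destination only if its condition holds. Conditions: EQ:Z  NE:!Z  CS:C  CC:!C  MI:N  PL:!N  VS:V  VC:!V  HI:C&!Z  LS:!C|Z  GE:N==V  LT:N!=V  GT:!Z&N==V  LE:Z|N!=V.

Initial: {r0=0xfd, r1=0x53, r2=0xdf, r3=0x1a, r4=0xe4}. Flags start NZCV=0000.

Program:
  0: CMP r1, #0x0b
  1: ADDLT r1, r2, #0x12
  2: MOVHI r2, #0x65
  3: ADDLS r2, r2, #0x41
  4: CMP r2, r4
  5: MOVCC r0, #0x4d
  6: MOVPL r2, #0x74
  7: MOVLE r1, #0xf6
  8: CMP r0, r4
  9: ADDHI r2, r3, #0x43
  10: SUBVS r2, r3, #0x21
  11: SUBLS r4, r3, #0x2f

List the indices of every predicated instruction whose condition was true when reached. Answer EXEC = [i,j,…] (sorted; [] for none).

0: ✓ CMP  NZCV=0010
1: · ADDLT
2: ✓ MOVHI  r2←0x65
3: · ADDLS
4: ✓ CMP  NZCV=1001
5: ✓ MOVCC  r0←0x4d
6: · MOVPL
7: · MOVLE
8: ✓ CMP  NZCV=0000
9: · ADDHI
10: · SUBVS
11: ✓ SUBLS  r4←0xeb

EXEC = [2,5,11]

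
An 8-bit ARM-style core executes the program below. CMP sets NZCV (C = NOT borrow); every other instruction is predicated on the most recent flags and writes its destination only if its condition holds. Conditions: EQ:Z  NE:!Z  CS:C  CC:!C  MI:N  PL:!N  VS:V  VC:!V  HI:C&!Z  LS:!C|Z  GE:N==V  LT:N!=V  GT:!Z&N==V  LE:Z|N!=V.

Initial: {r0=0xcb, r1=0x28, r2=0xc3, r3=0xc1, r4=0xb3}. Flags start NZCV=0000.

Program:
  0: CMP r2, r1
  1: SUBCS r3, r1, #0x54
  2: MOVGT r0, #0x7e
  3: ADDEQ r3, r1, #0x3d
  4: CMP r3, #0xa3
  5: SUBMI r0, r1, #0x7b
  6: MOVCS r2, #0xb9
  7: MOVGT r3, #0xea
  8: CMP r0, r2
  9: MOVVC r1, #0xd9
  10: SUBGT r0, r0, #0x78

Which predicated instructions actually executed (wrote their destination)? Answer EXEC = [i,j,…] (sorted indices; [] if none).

EXEC = [1,6,7,9,10]

0: ✓ CMP  NZCV=1010
1: ✓ SUBCS  r3←0xd4
2: · MOVGT
3: · ADDEQ
4: ✓ CMP  NZCV=0010
5: · SUBMI
6: ✓ MOVCS  r2←0xb9
7: ✓ MOVGT  r3←0xea
8: ✓ CMP  NZCV=0010
9: ✓ MOVVC  r1←0xd9
10: ✓ SUBGT  r0←0x53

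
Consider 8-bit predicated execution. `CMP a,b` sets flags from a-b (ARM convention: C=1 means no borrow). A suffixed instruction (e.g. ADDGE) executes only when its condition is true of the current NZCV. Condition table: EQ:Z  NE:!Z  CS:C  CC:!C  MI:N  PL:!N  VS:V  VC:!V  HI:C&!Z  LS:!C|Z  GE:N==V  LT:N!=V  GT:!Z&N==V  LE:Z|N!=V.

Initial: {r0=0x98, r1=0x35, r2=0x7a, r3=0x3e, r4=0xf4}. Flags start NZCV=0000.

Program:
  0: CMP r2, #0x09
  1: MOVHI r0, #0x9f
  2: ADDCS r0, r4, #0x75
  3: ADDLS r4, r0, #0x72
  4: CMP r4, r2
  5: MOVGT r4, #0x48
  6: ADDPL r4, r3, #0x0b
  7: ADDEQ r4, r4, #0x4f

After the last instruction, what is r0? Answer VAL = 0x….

0: ✓ CMP  NZCV=0010
1: ✓ MOVHI  r0←0x9f
2: ✓ ADDCS  r0←0x69
3: · ADDLS
4: ✓ CMP  NZCV=0011
5: · MOVGT
6: ✓ ADDPL  r4←0x49
7: · ADDEQ

VAL = 0x69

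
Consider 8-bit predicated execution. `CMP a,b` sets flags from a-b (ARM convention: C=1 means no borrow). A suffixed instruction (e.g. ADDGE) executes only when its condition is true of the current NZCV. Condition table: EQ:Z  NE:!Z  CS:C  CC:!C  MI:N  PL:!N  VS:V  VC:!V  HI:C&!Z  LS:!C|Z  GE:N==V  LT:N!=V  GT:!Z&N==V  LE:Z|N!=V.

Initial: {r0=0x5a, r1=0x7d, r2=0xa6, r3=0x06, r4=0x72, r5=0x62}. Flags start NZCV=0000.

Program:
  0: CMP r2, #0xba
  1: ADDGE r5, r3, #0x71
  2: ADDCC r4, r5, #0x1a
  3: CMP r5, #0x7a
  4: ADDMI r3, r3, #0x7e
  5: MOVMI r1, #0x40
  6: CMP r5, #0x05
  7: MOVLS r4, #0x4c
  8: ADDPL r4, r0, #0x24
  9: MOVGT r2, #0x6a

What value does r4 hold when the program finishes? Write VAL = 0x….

VAL = 0x7e

0: ✓ CMP  NZCV=1000
1: · ADDGE
2: ✓ ADDCC  r4←0x7c
3: ✓ CMP  NZCV=1000
4: ✓ ADDMI  r3←0x84
5: ✓ MOVMI  r1←0x40
6: ✓ CMP  NZCV=0010
7: · MOVLS
8: ✓ ADDPL  r4←0x7e
9: ✓ MOVGT  r2←0x6a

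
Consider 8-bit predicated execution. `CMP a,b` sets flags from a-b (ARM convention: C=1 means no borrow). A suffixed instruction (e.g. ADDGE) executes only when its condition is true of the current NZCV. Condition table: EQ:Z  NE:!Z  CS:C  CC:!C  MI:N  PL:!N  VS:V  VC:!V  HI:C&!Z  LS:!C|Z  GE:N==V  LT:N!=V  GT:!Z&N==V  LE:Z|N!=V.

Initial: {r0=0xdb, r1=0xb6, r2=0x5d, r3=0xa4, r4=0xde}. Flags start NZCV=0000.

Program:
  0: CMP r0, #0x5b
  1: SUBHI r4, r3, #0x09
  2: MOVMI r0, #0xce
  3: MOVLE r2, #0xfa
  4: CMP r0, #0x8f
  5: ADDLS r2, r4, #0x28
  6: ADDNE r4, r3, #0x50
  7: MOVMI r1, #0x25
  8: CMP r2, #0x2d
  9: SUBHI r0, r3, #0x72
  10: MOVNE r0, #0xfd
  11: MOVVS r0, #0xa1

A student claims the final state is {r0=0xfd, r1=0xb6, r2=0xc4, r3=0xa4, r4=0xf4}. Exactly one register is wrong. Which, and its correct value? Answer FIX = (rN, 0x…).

FIX = (r2, 0xfa)

0: ✓ CMP  NZCV=1010
1: ✓ SUBHI  r4←0x9b
2: ✓ MOVMI  r0←0xce
3: ✓ MOVLE  r2←0xfa
4: ✓ CMP  NZCV=0010
5: · ADDLS
6: ✓ ADDNE  r4←0xf4
7: · MOVMI
8: ✓ CMP  NZCV=1010
9: ✓ SUBHI  r0←0x32
10: ✓ MOVNE  r0←0xfd
11: · MOVVS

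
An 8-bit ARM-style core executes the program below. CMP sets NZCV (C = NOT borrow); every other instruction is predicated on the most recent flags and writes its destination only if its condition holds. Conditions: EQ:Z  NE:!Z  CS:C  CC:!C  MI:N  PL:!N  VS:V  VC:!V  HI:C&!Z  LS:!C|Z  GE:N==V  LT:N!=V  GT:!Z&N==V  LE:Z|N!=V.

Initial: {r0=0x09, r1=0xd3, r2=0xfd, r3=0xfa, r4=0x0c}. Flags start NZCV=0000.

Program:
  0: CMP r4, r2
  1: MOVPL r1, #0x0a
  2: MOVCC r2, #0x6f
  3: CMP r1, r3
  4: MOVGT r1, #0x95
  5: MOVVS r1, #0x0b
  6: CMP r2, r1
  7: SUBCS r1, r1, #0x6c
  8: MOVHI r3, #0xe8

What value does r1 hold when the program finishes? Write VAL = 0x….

VAL = 0x95

[0] flags=0000 → (cmp)
[1] flags=0000 PL?T → r1=0x0a
[2] flags=0000 CC?T → r2=0x6f
[3] flags=0000 → (cmp)
[4] flags=0000 GT?T → r1=0x95
[5] flags=0000 VS?F → skip
[6] flags=1001 → (cmp)
[7] flags=1001 CS?F → skip
[8] flags=1001 HI?F → skip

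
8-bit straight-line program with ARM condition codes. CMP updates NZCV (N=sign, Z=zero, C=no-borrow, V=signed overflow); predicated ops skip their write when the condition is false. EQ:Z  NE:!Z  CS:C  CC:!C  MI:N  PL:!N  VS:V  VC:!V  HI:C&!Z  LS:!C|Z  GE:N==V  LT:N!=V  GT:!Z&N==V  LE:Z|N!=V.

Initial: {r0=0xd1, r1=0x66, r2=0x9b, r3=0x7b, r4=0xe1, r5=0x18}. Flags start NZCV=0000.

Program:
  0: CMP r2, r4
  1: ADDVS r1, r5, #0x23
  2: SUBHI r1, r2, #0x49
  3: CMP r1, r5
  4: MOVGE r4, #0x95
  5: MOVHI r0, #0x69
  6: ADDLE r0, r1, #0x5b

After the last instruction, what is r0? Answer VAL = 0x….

VAL = 0x69

[0] flags=1000 → (cmp)
[1] flags=1000 VS?F → skip
[2] flags=1000 HI?F → skip
[3] flags=0010 → (cmp)
[4] flags=0010 GE?T → r4=0x95
[5] flags=0010 HI?T → r0=0x69
[6] flags=0010 LE?F → skip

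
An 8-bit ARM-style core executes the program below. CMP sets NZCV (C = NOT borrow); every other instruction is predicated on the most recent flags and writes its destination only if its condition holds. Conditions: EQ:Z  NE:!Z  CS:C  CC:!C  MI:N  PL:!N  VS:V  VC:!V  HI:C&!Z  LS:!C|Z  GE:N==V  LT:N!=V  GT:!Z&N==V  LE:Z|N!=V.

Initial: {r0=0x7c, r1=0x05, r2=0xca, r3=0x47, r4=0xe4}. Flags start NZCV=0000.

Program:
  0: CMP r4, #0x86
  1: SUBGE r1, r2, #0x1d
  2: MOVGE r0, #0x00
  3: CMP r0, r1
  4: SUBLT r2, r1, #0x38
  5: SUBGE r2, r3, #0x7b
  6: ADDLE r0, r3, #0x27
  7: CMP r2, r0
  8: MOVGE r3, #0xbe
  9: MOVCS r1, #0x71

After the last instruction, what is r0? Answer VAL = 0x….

VAL = 0x00

0: ✓ CMP  NZCV=0010
1: ✓ SUBGE  r1←0xad
2: ✓ MOVGE  r0←0x00
3: ✓ CMP  NZCV=0000
4: · SUBLT
5: ✓ SUBGE  r2←0xcc
6: · ADDLE
7: ✓ CMP  NZCV=1010
8: · MOVGE
9: ✓ MOVCS  r1←0x71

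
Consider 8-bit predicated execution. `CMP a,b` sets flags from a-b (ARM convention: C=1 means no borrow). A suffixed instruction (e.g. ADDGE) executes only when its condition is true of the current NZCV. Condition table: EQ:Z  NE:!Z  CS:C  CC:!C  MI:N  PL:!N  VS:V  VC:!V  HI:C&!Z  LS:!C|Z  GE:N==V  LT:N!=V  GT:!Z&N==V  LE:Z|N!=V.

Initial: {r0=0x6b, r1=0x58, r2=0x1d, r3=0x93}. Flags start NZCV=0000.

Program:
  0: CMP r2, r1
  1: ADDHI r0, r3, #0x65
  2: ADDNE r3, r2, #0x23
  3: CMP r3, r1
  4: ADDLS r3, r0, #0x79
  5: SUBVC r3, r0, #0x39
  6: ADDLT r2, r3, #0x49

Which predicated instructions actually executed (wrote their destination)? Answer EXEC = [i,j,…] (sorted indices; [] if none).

EXEC = [2,4,5,6]

[0] flags=1000 → (cmp)
[1] flags=1000 HI?F → skip
[2] flags=1000 NE?T → r3=0x40
[3] flags=1000 → (cmp)
[4] flags=1000 LS?T → r3=0xe4
[5] flags=1000 VC?T → r3=0x32
[6] flags=1000 LT?T → r2=0x7b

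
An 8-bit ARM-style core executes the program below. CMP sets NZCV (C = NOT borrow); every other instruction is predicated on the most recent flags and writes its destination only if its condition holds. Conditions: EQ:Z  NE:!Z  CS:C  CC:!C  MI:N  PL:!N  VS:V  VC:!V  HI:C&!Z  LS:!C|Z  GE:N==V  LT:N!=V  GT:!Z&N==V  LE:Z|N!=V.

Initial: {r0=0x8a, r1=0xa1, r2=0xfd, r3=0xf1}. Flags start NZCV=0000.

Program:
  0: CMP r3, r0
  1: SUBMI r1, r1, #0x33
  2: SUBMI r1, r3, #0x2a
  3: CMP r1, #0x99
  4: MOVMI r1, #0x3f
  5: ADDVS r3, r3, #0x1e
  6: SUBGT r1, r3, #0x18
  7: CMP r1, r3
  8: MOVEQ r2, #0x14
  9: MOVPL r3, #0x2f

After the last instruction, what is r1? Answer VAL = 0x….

[0] flags=0010 → (cmp)
[1] flags=0010 MI?F → skip
[2] flags=0010 MI?F → skip
[3] flags=0010 → (cmp)
[4] flags=0010 MI?F → skip
[5] flags=0010 VS?F → skip
[6] flags=0010 GT?T → r1=0xd9
[7] flags=1000 → (cmp)
[8] flags=1000 EQ?F → skip
[9] flags=1000 PL?F → skip

VAL = 0xd9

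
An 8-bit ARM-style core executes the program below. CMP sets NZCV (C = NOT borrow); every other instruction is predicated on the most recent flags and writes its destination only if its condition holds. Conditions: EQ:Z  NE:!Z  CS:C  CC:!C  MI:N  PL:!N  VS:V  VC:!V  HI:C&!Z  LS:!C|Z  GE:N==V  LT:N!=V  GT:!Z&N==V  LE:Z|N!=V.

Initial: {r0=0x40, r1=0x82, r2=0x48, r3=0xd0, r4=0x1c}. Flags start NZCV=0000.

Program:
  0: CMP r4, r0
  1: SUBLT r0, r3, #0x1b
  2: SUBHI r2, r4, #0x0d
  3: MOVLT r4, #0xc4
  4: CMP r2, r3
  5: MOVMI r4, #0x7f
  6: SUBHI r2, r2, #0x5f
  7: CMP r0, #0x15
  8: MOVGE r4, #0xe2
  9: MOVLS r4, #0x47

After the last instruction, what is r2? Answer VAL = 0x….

VAL = 0x48

[0] flags=1000 → (cmp)
[1] flags=1000 LT?T → r0=0xb5
[2] flags=1000 HI?F → skip
[3] flags=1000 LT?T → r4=0xc4
[4] flags=0000 → (cmp)
[5] flags=0000 MI?F → skip
[6] flags=0000 HI?F → skip
[7] flags=1010 → (cmp)
[8] flags=1010 GE?F → skip
[9] flags=1010 LS?F → skip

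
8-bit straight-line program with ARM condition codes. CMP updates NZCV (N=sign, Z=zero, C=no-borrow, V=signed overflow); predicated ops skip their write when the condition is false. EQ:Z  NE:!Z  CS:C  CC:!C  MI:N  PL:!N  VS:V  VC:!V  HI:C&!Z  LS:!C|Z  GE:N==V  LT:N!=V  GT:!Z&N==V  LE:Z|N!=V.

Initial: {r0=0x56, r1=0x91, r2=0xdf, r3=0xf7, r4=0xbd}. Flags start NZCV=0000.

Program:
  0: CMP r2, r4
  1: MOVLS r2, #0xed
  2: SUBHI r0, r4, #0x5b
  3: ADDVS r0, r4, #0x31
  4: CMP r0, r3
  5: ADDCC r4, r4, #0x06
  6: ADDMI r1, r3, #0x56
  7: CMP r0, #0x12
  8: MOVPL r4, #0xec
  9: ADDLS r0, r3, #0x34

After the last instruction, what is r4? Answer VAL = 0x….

VAL = 0xec

[0] flags=0010 → (cmp)
[1] flags=0010 LS?F → skip
[2] flags=0010 HI?T → r0=0x62
[3] flags=0010 VS?F → skip
[4] flags=0000 → (cmp)
[5] flags=0000 CC?T → r4=0xc3
[6] flags=0000 MI?F → skip
[7] flags=0010 → (cmp)
[8] flags=0010 PL?T → r4=0xec
[9] flags=0010 LS?F → skip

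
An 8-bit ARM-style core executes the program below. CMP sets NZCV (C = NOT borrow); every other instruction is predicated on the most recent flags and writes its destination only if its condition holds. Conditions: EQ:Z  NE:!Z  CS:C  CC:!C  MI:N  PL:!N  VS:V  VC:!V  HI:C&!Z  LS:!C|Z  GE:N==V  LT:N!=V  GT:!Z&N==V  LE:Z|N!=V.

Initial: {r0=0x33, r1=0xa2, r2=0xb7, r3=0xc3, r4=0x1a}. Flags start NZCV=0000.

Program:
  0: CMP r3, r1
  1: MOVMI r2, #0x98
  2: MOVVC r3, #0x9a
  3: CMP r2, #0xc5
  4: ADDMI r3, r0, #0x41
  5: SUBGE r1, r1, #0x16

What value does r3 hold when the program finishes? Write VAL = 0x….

VAL = 0x74

0: ✓ CMP  NZCV=0010
1: · MOVMI
2: ✓ MOVVC  r3←0x9a
3: ✓ CMP  NZCV=1000
4: ✓ ADDMI  r3←0x74
5: · SUBGE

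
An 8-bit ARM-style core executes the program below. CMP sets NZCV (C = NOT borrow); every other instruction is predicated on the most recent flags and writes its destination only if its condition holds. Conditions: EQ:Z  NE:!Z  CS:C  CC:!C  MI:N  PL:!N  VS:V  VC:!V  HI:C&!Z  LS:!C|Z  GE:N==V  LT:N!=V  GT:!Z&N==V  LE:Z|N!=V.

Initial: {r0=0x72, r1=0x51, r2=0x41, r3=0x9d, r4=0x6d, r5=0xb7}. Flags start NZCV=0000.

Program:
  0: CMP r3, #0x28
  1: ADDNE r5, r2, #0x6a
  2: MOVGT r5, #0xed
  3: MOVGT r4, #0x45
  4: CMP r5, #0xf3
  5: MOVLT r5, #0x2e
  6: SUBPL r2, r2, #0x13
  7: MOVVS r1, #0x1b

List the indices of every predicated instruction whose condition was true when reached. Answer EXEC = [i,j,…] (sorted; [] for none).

EXEC = [1,5]

[0] flags=0011 → (cmp)
[1] flags=0011 NE?T → r5=0xab
[2] flags=0011 GT?F → skip
[3] flags=0011 GT?F → skip
[4] flags=1000 → (cmp)
[5] flags=1000 LT?T → r5=0x2e
[6] flags=1000 PL?F → skip
[7] flags=1000 VS?F → skip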